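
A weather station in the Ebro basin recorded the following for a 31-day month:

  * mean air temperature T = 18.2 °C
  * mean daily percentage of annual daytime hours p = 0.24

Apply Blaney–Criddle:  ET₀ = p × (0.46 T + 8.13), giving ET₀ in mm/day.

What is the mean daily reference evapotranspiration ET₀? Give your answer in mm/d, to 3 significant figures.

3.96 mm/d

ET₀ = 0.24 × (0.46 × 18.2 + 8.13) = 0.24 × 16.502 = 3.9605 mm/d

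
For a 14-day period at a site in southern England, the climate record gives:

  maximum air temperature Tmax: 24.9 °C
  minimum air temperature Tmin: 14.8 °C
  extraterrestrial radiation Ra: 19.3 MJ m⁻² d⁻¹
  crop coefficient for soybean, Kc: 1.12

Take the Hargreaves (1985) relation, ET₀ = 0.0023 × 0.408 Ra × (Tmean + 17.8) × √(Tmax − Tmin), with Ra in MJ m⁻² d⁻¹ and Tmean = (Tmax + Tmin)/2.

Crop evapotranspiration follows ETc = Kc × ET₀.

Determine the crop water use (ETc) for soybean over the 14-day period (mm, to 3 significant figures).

Tmean = (24.9 + 14.8)/2 = 19.85 °C
0.408 Ra = 0.408 × 19.3 = 7.8744 mm/d equivalent
ET₀ = 0.0023 × 7.8744 × (19.85 + 17.8) × √10.1 = 0.0023 × 7.8744 × 37.65 × 3.1780 = 2.1670 mm/d
ETc = Kc × ET₀ = 1.12 × 2.1670 = 2.4270 mm/d
Over 14 days: 2.4270 × 14 = 33.978 mm

34.0 mm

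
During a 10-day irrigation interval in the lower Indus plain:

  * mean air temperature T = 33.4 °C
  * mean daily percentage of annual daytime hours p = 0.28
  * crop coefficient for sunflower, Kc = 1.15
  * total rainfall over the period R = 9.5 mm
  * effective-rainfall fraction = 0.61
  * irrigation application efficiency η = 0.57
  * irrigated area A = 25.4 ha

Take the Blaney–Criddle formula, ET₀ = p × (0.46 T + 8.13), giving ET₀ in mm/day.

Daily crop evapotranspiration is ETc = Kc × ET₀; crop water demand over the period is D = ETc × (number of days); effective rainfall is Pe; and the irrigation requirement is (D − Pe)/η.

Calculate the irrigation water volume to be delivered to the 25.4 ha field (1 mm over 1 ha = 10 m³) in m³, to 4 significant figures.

ET₀ = 0.28 × (0.46 × 33.4 + 8.13) = 0.28 × 23.494 = 6.5783 mm/d
ETc = Kc × ET₀ = 1.15 × 6.5783 = 7.5650 mm/d
Crop demand D = ETc × 10 d = 7.5650 × 10 = 75.650 mm
Pe = 0.61 × 9.5 = 5.795 mm
D − Pe = 75.650 − 5.795 = 69.855 mm
Gross irrigation = 69.855 / 0.57 = 122.553 mm
Volume = 122.553 mm × 25.4 ha × 10 = 31128.5 m³

31130 m³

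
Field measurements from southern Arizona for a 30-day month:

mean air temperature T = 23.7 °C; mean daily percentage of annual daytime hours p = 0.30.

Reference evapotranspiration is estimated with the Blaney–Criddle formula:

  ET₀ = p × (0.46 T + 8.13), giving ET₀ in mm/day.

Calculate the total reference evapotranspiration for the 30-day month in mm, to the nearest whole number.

ET₀ = 0.30 × (0.46 × 23.7 + 8.13) = 0.30 × 19.032 = 5.7096 mm/d
Monthly total = 5.7096 × 30 = 171.288 mm

171 mm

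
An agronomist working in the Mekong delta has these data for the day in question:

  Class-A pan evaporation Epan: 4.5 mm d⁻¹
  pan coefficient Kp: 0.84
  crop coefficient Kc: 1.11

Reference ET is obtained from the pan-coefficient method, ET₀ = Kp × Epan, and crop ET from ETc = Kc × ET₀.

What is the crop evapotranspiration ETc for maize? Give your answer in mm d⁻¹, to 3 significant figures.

ET₀ = 0.84 × 4.5 = 3.7800 mm/d
ETc = Kc × ET₀ = 1.11 × 3.7800 = 4.1958 mm/d

4.20 mm d⁻¹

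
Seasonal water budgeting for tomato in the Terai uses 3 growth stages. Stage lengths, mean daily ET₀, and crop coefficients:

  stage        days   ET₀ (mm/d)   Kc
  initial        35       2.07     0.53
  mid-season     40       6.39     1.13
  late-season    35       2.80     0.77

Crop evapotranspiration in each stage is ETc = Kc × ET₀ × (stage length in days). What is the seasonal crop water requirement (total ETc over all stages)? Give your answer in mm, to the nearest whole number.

initial: 0.53 × 2.07 × 35 = 38.40 mm
mid-season: 1.13 × 6.39 × 40 = 288.83 mm
late-season: 0.77 × 2.80 × 35 = 75.46 mm
Seasonal total = 402.69 mm

403 mm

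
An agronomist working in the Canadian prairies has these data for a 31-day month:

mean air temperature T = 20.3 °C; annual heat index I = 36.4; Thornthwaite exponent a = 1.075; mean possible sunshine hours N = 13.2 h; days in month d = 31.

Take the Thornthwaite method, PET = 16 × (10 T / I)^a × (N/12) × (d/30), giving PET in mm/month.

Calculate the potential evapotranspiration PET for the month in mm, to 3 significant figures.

115 mm

10T/I = 10 × 20.3 / 36.4 = 5.5769
(10T/I)^a = 5.5769^1.075 = 6.3441
Uncorrected PET = 16 × 6.3441 = 101.506 mm
Correction = (N/12)(d/30) = (13.2/12)(31/30) = 1.1367
PET = 101.506 × 1.1367 = 115.382 mm/month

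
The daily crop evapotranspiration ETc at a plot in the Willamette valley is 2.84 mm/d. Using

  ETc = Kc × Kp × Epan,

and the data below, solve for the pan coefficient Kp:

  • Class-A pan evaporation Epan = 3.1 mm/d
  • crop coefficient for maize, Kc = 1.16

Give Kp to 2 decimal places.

0.79

ETc = Kc × Kp × Epan  ⇒  Kp = ETc / (Kc × Epan)
Kp = 2.84 / (1.16 × 3.1) = 2.84 / 3.596 = 0.7898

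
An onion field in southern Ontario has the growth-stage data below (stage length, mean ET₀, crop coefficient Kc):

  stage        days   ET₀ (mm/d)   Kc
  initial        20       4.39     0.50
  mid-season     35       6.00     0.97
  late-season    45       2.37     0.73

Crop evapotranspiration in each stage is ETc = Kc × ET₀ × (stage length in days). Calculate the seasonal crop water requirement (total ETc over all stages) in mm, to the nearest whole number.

325 mm

initial: 0.50 × 4.39 × 20 = 43.90 mm
mid-season: 0.97 × 6.00 × 35 = 203.70 mm
late-season: 0.73 × 2.37 × 45 = 77.85 mm
Seasonal total = 325.45 mm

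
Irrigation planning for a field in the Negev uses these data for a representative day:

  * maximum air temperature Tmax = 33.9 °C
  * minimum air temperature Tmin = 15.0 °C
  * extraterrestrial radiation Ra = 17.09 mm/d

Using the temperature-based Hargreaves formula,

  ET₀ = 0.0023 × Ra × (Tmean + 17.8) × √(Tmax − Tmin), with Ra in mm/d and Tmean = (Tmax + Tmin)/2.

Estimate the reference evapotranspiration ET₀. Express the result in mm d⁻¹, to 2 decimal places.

Tmean = (33.9 + 15.0)/2 = 24.45 °C
ET₀ = 0.0023 × 17.09 × (24.45 + 17.8) × √18.9 = 0.0023 × 17.09 × 42.25 × 4.3474 = 7.2198 mm/d

7.22 mm d⁻¹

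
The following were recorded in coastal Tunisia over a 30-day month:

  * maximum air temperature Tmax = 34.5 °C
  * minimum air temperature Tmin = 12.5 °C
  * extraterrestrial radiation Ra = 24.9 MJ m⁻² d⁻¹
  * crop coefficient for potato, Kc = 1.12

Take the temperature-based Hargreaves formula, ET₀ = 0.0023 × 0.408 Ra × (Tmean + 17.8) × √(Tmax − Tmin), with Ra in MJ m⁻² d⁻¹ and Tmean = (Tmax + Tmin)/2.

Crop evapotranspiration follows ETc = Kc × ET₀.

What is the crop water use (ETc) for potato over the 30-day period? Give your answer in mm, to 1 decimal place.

Tmean = (34.5 + 12.5)/2 = 23.50 °C
0.408 Ra = 0.408 × 24.9 = 10.1592 mm/d equivalent
ET₀ = 0.0023 × 10.1592 × (23.50 + 17.8) × √22.0 = 0.0023 × 10.1592 × 41.30 × 4.6904 = 4.5263 mm/d
ETc = Kc × ET₀ = 1.12 × 4.5263 = 5.0695 mm/d
Over 30 days: 5.0695 × 30 = 152.085 mm

152.1 mm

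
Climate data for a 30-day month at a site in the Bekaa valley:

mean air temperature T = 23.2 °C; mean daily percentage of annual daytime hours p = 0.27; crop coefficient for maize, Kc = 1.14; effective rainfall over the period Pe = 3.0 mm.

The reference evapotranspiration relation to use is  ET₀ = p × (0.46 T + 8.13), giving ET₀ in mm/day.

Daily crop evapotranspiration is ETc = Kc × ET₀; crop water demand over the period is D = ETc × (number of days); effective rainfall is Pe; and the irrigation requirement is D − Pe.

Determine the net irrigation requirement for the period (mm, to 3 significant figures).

171 mm

ET₀ = 0.27 × (0.46 × 23.2 + 8.13) = 0.27 × 18.802 = 5.0765 mm/d
ETc = Kc × ET₀ = 1.14 × 5.0765 = 5.7872 mm/d
Crop demand D = ETc × 30 d = 5.7872 × 30 = 173.616 mm
D − Pe = 173.616 − 3.0 = 170.616 mm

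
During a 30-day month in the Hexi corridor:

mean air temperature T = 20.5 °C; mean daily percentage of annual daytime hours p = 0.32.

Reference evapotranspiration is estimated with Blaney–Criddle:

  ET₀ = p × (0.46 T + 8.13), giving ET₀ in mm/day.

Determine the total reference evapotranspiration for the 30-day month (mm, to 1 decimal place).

ET₀ = 0.32 × (0.46 × 20.5 + 8.13) = 0.32 × 17.560 = 5.6192 mm/d
Monthly total = 5.6192 × 30 = 168.576 mm

168.6 mm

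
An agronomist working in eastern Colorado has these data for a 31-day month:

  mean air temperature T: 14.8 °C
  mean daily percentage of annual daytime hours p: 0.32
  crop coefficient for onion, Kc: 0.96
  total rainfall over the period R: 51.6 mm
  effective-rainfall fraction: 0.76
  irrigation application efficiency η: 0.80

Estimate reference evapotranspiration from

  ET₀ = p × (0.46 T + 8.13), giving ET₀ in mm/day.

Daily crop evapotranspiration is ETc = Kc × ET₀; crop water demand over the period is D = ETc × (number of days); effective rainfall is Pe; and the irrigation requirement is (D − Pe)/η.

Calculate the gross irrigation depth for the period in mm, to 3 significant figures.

ET₀ = 0.32 × (0.46 × 14.8 + 8.13) = 0.32 × 14.938 = 4.7802 mm/d
ETc = Kc × ET₀ = 0.96 × 4.7802 = 4.5890 mm/d
Crop demand D = ETc × 31 d = 4.5890 × 31 = 142.259 mm
Pe = 0.76 × 51.6 = 39.216 mm
D − Pe = 142.259 − 39.216 = 103.043 mm
Gross irrigation = 103.043 / 0.80 = 128.804 mm

129 mm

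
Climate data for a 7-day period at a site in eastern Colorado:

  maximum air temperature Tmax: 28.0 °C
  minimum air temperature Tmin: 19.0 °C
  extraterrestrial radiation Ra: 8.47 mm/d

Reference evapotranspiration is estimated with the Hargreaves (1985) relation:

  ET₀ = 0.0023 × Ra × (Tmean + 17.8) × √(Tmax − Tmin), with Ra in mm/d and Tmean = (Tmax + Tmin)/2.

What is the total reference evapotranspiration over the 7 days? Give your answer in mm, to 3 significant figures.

16.9 mm

Tmean = (28.0 + 19.0)/2 = 23.50 °C
ET₀ = 0.0023 × 8.47 × (23.50 + 17.8) × √9.0 = 0.0023 × 8.47 × 41.30 × 3.0000 = 2.4137 mm/d
Over 7 days: 2.4137 × 7 = 16.896 mm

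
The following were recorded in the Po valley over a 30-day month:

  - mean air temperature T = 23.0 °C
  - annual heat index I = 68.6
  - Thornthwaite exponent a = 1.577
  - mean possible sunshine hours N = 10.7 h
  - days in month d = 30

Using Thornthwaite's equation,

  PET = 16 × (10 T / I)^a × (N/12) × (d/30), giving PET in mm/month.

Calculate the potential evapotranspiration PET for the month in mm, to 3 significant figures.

96.1 mm

10T/I = 10 × 23.0 / 68.6 = 3.3528
(10T/I)^a = 3.3528^1.577 = 6.7386
Uncorrected PET = 16 × 6.7386 = 107.818 mm
Correction = (N/12)(d/30) = (10.7/12)(30/30) = 0.8917
PET = 107.818 × 0.8917 = 96.141 mm/month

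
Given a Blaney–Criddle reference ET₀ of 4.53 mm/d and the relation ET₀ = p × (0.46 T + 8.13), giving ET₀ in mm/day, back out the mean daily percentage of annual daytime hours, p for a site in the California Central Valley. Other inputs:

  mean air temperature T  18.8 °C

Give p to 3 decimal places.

p = ET₀ / (0.46 T + 8.13) = 4.53 / (0.46 × 18.8 + 8.13) = 4.53 / 16.778 = 0.2700

0.270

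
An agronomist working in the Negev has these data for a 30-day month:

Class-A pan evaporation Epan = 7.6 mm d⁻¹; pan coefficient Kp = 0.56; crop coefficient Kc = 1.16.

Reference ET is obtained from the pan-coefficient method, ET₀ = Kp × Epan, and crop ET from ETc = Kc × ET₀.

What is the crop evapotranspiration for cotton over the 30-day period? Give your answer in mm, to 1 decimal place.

ET₀ = 0.56 × 7.6 = 4.2560 mm/d
ETc = Kc × ET₀ = 1.16 × 4.2560 = 4.9370 mm/d
Over 30 days: 4.9370 × 30 = 148.110 mm

148.1 mm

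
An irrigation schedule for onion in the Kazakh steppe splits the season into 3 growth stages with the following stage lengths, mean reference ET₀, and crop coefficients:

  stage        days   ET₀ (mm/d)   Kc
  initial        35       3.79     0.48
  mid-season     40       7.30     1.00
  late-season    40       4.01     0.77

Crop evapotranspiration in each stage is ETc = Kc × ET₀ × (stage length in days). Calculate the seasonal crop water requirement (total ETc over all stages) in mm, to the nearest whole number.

479 mm

initial: 0.48 × 3.79 × 35 = 63.67 mm
mid-season: 1.00 × 7.30 × 40 = 292.00 mm
late-season: 0.77 × 4.01 × 40 = 123.51 mm
Seasonal total = 479.18 mm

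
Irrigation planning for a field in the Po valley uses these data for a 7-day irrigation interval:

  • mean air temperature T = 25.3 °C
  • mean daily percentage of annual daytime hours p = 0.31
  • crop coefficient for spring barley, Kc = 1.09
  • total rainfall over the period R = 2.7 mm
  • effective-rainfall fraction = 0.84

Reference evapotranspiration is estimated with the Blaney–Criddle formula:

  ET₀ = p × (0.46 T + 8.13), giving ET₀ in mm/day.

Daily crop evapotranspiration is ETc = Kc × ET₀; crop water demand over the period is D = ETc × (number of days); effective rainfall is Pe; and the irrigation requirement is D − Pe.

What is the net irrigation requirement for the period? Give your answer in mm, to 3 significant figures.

ET₀ = 0.31 × (0.46 × 25.3 + 8.13) = 0.31 × 19.768 = 6.1281 mm/d
ETc = Kc × ET₀ = 1.09 × 6.1281 = 6.6796 mm/d
Crop demand D = ETc × 7 d = 6.6796 × 7 = 46.757 mm
Pe = 0.84 × 2.7 = 2.268 mm
D − Pe = 46.757 − 2.268 = 44.489 mm

44.5 mm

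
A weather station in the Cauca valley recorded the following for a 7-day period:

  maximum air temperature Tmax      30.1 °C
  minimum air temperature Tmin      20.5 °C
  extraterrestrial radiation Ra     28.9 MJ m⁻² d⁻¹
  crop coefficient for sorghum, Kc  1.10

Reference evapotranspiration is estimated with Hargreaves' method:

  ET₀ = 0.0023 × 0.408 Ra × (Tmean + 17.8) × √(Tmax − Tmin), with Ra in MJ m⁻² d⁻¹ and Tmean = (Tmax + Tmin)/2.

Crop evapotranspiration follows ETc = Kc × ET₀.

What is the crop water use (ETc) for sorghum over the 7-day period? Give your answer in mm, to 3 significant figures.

27.9 mm

Tmean = (30.1 + 20.5)/2 = 25.30 °C
0.408 Ra = 0.408 × 28.9 = 11.7912 mm/d equivalent
ET₀ = 0.0023 × 11.7912 × (25.30 + 17.8) × √9.6 = 0.0023 × 11.7912 × 43.10 × 3.0984 = 3.6216 mm/d
ETc = Kc × ET₀ = 1.10 × 3.6216 = 3.9838 mm/d
Over 7 days: 3.9838 × 7 = 27.887 mm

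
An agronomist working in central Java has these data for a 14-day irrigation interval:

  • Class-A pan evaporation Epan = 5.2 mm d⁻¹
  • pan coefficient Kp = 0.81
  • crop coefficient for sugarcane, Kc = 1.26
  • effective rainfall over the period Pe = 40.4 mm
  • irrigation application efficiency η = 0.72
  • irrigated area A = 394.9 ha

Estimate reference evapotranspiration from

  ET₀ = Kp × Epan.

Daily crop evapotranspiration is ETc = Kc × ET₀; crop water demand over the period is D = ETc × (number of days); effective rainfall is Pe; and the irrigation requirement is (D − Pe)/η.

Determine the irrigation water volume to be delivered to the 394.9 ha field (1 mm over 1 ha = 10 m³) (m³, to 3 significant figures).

186000 m³

ET₀ = 0.81 × 5.2 = 4.2120 mm/d
ETc = Kc × ET₀ = 1.26 × 4.2120 = 5.3071 mm/d
Crop demand D = ETc × 14 d = 5.3071 × 14 = 74.299 mm
D − Pe = 74.299 − 40.4 = 33.899 mm
Gross irrigation = 33.899 / 0.72 = 47.082 mm
Volume = 47.082 mm × 394.9 ha × 10 = 185926.8 m³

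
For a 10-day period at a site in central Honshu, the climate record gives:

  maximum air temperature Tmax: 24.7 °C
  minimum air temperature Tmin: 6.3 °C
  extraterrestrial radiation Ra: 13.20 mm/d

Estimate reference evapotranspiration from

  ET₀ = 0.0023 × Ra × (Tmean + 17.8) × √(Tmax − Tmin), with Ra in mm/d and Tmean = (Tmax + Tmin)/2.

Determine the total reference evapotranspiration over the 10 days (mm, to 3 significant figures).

43.4 mm

Tmean = (24.7 + 6.3)/2 = 15.50 °C
ET₀ = 0.0023 × 13.20 × (15.50 + 17.8) × √18.4 = 0.0023 × 13.20 × 33.30 × 4.2895 = 4.3366 mm/d
Over 10 days: 4.3366 × 10 = 43.366 mm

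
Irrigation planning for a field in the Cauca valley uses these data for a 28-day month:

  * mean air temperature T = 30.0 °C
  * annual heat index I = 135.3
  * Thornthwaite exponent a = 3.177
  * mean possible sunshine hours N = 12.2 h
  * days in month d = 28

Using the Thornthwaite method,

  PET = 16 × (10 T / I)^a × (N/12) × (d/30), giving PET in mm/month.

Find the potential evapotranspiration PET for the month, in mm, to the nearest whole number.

10T/I = 10 × 30.0 / 135.3 = 2.2173
(10T/I)^a = 2.2173^3.177 = 12.5512
Uncorrected PET = 16 × 12.5512 = 200.819 mm
Correction = (N/12)(d/30) = (12.2/12)(28/30) = 0.9489
PET = 200.819 × 0.9489 = 190.557 mm/month

191 mm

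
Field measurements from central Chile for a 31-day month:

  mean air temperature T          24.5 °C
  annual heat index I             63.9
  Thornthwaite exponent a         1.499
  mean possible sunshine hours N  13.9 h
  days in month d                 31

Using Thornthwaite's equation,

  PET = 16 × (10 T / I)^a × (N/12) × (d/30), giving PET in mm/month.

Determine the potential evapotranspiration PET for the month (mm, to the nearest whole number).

10T/I = 10 × 24.5 / 63.9 = 3.8341
(10T/I)^a = 3.8341^1.499 = 7.4974
Uncorrected PET = 16 × 7.4974 = 119.958 mm
Correction = (N/12)(d/30) = (13.9/12)(31/30) = 1.1969
PET = 119.958 × 1.1969 = 143.578 mm/month

144 mm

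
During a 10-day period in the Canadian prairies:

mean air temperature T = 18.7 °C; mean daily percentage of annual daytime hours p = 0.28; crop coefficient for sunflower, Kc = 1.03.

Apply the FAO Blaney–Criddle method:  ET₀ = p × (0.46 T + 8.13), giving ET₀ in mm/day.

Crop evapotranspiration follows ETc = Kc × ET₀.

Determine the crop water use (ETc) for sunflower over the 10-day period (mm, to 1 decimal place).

ET₀ = 0.28 × (0.46 × 18.7 + 8.13) = 0.28 × 16.732 = 4.6850 mm/d
ETc = Kc × ET₀ = 1.03 × 4.6850 = 4.8256 mm/d
Over 10 days: 4.8256 × 10 = 48.256 mm

48.3 mm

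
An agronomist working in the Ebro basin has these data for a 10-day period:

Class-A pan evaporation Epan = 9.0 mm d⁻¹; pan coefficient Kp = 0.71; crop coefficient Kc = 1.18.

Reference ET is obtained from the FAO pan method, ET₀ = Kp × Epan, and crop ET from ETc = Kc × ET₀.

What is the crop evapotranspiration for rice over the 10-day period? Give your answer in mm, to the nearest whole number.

75 mm

ET₀ = 0.71 × 9.0 = 6.3900 mm/d
ETc = Kc × ET₀ = 1.18 × 6.3900 = 7.5402 mm/d
Over 10 days: 7.5402 × 10 = 75.402 mm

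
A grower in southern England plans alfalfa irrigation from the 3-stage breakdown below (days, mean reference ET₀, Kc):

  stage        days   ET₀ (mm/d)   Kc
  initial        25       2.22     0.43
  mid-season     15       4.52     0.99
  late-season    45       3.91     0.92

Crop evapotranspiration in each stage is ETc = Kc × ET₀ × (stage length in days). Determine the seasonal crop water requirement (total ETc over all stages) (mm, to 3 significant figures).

initial: 0.43 × 2.22 × 25 = 23.87 mm
mid-season: 0.99 × 4.52 × 15 = 67.12 mm
late-season: 0.92 × 3.91 × 45 = 161.87 mm
Seasonal total = 252.86 mm

253 mm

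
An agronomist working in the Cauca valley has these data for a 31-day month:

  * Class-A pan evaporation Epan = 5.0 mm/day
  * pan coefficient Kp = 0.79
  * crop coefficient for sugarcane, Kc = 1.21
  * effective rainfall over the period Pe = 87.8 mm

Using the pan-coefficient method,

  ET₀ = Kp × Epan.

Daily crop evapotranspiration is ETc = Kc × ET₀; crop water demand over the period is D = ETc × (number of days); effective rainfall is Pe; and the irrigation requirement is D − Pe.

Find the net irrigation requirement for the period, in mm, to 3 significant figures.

60.4 mm

ET₀ = 0.79 × 5.0 = 3.9500 mm/d
ETc = Kc × ET₀ = 1.21 × 3.9500 = 4.7795 mm/d
Crop demand D = ETc × 31 d = 4.7795 × 31 = 148.165 mm
D − Pe = 148.165 − 87.8 = 60.365 mm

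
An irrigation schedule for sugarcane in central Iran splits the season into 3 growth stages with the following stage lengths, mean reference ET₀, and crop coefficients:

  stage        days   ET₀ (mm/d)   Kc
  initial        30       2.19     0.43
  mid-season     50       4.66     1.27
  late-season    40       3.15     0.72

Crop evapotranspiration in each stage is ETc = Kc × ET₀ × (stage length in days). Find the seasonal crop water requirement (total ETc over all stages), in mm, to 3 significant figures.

415 mm

initial: 0.43 × 2.19 × 30 = 28.25 mm
mid-season: 1.27 × 4.66 × 50 = 295.91 mm
late-season: 0.72 × 3.15 × 40 = 90.72 mm
Seasonal total = 414.88 mm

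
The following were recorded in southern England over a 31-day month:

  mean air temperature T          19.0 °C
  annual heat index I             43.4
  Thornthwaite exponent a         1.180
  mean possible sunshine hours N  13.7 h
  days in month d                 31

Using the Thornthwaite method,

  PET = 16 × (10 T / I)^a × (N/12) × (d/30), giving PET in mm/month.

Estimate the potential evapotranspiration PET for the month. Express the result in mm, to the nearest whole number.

10T/I = 10 × 19.0 / 43.4 = 4.3779
(10T/I)^a = 4.3779^1.180 = 5.7108
Uncorrected PET = 16 × 5.7108 = 91.373 mm
Correction = (N/12)(d/30) = (13.7/12)(31/30) = 1.1797
PET = 91.373 × 1.1797 = 107.793 mm/month

108 mm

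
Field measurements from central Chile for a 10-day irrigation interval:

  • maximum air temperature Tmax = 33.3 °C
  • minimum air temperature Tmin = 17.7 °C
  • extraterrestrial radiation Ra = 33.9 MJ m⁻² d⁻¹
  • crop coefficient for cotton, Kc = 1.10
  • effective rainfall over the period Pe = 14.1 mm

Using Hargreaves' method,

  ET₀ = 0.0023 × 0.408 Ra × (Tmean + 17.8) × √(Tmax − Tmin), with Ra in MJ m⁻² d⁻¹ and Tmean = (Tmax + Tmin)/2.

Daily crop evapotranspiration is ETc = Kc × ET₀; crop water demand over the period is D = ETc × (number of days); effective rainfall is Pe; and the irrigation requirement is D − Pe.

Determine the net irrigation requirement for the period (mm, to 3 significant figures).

Tmean = (33.3 + 17.7)/2 = 25.50 °C
0.408 Ra = 0.408 × 33.9 = 13.8312 mm/d equivalent
ET₀ = 0.0023 × 13.8312 × (25.50 + 17.8) × √15.6 = 0.0023 × 13.8312 × 43.30 × 3.9497 = 5.4405 mm/d
ETc = Kc × ET₀ = 1.10 × 5.4405 = 5.9846 mm/d
Crop demand D = ETc × 10 d = 5.9846 × 10 = 59.846 mm
D − Pe = 59.846 − 14.1 = 45.746 mm

45.7 mm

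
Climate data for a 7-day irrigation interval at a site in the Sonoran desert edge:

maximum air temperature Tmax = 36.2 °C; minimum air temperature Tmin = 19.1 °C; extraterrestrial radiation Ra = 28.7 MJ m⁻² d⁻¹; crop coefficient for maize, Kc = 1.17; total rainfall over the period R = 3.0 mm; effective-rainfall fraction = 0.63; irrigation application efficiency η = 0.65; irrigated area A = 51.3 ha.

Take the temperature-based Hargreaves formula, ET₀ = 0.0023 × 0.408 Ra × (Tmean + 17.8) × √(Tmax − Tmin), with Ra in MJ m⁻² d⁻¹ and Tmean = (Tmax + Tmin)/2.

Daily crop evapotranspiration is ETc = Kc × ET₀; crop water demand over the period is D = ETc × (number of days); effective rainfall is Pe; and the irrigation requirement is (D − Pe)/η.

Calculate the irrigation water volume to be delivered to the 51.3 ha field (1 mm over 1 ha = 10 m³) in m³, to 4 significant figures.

Tmean = (36.2 + 19.1)/2 = 27.65 °C
0.408 Ra = 0.408 × 28.7 = 11.7096 mm/d equivalent
ET₀ = 0.0023 × 11.7096 × (27.65 + 17.8) × √17.1 = 0.0023 × 11.7096 × 45.45 × 4.1352 = 5.0617 mm/d
ETc = Kc × ET₀ = 1.17 × 5.0617 = 5.9222 mm/d
Crop demand D = ETc × 7 d = 5.9222 × 7 = 41.455 mm
Pe = 0.63 × 3.0 = 1.890 mm
D − Pe = 41.455 − 1.890 = 39.565 mm
Gross irrigation = 39.565 / 0.65 = 60.869 mm
Volume = 60.869 mm × 51.3 ha × 10 = 31225.8 m³

31230 m³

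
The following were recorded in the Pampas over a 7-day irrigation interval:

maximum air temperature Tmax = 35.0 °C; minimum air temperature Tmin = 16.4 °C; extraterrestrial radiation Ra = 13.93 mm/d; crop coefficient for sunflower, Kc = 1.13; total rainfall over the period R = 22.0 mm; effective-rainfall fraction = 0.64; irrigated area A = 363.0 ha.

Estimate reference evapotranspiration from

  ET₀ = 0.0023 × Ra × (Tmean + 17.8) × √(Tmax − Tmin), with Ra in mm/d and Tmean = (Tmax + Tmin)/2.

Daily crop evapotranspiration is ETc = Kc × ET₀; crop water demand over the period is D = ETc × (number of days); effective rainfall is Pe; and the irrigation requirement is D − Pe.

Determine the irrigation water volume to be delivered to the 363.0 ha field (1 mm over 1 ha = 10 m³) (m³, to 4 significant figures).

121500 m³

Tmean = (35.0 + 16.4)/2 = 25.70 °C
ET₀ = 0.0023 × 13.93 × (25.70 + 17.8) × √18.6 = 0.0023 × 13.93 × 43.50 × 4.3128 = 6.0107 mm/d
ETc = Kc × ET₀ = 1.13 × 6.0107 = 6.7921 mm/d
Crop demand D = ETc × 7 d = 6.7921 × 7 = 47.545 mm
Pe = 0.64 × 22.0 = 14.080 mm
D − Pe = 47.545 − 14.080 = 33.465 mm
Volume = 33.465 mm × 363.0 ha × 10 = 121478.0 m³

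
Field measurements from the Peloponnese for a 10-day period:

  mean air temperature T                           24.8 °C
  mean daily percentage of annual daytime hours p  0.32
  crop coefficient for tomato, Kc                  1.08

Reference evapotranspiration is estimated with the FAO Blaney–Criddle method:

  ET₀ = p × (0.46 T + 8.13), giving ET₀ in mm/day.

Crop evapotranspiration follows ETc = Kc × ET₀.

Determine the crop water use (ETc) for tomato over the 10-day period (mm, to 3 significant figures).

ET₀ = 0.32 × (0.46 × 24.8 + 8.13) = 0.32 × 19.538 = 6.2522 mm/d
ETc = Kc × ET₀ = 1.08 × 6.2522 = 6.7524 mm/d
Over 10 days: 6.7524 × 10 = 67.524 mm

67.5 mm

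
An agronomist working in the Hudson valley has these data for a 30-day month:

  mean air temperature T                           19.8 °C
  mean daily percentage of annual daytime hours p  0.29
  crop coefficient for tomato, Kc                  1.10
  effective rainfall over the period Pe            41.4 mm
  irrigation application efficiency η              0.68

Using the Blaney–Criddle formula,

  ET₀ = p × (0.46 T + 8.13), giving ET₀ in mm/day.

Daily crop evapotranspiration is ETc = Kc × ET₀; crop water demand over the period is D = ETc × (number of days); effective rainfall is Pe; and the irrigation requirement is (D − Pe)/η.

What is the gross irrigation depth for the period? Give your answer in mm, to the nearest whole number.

182 mm

ET₀ = 0.29 × (0.46 × 19.8 + 8.13) = 0.29 × 17.238 = 4.9990 mm/d
ETc = Kc × ET₀ = 1.10 × 4.9990 = 5.4989 mm/d
Crop demand D = ETc × 30 d = 5.4989 × 30 = 164.967 mm
D − Pe = 164.967 − 41.4 = 123.567 mm
Gross irrigation = 123.567 / 0.68 = 181.716 mm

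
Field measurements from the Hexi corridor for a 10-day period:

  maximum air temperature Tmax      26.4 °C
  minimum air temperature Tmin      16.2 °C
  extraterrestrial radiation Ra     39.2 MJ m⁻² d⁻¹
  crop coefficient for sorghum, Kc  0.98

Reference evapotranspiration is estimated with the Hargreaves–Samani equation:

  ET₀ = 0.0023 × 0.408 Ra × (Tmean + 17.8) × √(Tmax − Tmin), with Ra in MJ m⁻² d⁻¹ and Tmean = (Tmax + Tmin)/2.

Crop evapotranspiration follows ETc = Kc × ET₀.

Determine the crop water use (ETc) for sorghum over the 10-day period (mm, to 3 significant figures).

Tmean = (26.4 + 16.2)/2 = 21.30 °C
0.408 Ra = 0.408 × 39.2 = 15.9936 mm/d equivalent
ET₀ = 0.0023 × 15.9936 × (21.30 + 17.8) × √10.2 = 0.0023 × 15.9936 × 39.10 × 3.1937 = 4.5935 mm/d
ETc = Kc × ET₀ = 0.98 × 4.5935 = 4.5016 mm/d
Over 10 days: 4.5016 × 10 = 45.016 mm

45.0 mm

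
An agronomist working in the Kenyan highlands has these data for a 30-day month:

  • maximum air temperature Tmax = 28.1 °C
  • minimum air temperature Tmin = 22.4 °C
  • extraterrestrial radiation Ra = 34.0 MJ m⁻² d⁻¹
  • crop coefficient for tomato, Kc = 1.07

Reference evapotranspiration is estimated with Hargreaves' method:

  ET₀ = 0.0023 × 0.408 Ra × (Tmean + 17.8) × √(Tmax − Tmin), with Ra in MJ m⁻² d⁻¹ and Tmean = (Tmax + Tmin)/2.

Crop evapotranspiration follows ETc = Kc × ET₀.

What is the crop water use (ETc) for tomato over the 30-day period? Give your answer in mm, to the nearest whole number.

105 mm

Tmean = (28.1 + 22.4)/2 = 25.25 °C
0.408 Ra = 0.408 × 34.0 = 13.8720 mm/d equivalent
ET₀ = 0.0023 × 13.8720 × (25.25 + 17.8) × √5.7 = 0.0023 × 13.8720 × 43.05 × 2.3875 = 3.2793 mm/d
ETc = Kc × ET₀ = 1.07 × 3.2793 = 3.5089 mm/d
Over 30 days: 3.5089 × 30 = 105.267 mm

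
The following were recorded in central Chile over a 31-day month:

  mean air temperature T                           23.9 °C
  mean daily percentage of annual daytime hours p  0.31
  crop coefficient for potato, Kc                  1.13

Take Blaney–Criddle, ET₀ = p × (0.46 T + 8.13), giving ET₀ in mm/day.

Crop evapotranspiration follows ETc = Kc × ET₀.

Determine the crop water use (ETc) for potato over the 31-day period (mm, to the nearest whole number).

208 mm

ET₀ = 0.31 × (0.46 × 23.9 + 8.13) = 0.31 × 19.124 = 5.9284 mm/d
ETc = Kc × ET₀ = 1.13 × 5.9284 = 6.6991 mm/d
Over 31 days: 6.6991 × 31 = 207.672 mm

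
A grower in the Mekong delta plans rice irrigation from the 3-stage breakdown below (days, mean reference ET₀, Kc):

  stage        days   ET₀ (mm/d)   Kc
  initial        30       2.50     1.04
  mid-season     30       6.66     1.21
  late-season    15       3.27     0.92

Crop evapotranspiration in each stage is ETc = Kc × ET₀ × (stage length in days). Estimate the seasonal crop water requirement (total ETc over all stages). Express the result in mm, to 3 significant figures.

initial: 1.04 × 2.50 × 30 = 78.00 mm
mid-season: 1.21 × 6.66 × 30 = 241.76 mm
late-season: 0.92 × 3.27 × 15 = 45.13 mm
Seasonal total = 364.89 mm

365 mm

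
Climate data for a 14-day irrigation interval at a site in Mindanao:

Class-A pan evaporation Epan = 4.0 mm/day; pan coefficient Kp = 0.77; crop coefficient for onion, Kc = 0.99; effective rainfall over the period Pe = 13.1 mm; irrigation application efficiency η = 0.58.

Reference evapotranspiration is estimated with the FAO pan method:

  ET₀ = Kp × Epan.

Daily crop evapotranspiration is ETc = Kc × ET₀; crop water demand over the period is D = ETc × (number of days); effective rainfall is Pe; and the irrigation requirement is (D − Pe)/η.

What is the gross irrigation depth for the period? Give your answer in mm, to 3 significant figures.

ET₀ = 0.77 × 4.0 = 3.0800 mm/d
ETc = Kc × ET₀ = 0.99 × 3.0800 = 3.0492 mm/d
Crop demand D = ETc × 14 d = 3.0492 × 14 = 42.689 mm
D − Pe = 42.689 − 13.1 = 29.589 mm
Gross irrigation = 29.589 / 0.58 = 51.016 mm

51.0 mm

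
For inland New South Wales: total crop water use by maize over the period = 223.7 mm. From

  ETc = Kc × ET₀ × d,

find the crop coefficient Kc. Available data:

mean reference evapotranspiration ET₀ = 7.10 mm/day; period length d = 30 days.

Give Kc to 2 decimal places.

ETc = Kc × ET₀ × d  ⇒  Kc = ETc / (ET₀ × d)
Kc = 223.7 / (7.10 × 30) = 223.7 / 213.00 = 1.0502

1.05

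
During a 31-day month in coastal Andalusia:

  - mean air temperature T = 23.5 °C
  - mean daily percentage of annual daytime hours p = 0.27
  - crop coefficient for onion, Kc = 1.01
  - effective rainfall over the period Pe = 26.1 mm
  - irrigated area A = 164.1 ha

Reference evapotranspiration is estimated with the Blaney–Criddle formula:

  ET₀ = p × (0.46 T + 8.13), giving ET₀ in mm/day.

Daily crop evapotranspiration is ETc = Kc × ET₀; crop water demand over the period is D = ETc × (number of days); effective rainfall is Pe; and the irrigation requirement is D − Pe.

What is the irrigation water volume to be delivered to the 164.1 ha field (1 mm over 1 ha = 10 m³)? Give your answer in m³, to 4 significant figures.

ET₀ = 0.27 × (0.46 × 23.5 + 8.13) = 0.27 × 18.940 = 5.1138 mm/d
ETc = Kc × ET₀ = 1.01 × 5.1138 = 5.1649 mm/d
Crop demand D = ETc × 31 d = 5.1649 × 31 = 160.112 mm
D − Pe = 160.112 − 26.1 = 134.012 mm
Volume = 134.012 mm × 164.1 ha × 10 = 219913.7 m³

219900 m³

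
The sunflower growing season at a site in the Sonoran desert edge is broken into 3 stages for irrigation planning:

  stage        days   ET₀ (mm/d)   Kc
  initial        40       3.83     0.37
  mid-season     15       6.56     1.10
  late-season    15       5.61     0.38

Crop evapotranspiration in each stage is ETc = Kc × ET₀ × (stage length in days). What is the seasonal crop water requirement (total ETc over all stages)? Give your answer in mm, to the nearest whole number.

initial: 0.37 × 3.83 × 40 = 56.68 mm
mid-season: 1.10 × 6.56 × 15 = 108.24 mm
late-season: 0.38 × 5.61 × 15 = 31.98 mm
Seasonal total = 196.90 mm

197 mm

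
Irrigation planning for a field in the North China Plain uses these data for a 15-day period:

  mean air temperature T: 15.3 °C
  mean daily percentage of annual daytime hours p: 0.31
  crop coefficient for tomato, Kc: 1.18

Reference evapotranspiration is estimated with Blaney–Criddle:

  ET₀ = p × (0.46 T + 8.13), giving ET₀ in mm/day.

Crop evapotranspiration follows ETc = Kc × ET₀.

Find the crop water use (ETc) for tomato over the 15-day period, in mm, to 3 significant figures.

ET₀ = 0.31 × (0.46 × 15.3 + 8.13) = 0.31 × 15.168 = 4.7021 mm/d
ETc = Kc × ET₀ = 1.18 × 4.7021 = 5.5485 mm/d
Over 15 days: 5.5485 × 15 = 83.228 mm

83.2 mm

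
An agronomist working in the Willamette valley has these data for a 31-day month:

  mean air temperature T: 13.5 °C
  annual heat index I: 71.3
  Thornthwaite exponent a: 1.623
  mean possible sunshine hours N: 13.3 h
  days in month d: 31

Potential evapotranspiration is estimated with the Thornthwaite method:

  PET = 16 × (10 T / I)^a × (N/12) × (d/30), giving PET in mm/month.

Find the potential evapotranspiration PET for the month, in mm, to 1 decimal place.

10T/I = 10 × 13.5 / 71.3 = 1.8934
(10T/I)^a = 1.8934^1.623 = 2.8182
Uncorrected PET = 16 × 2.8182 = 45.091 mm
Correction = (N/12)(d/30) = (13.3/12)(31/30) = 1.1453
PET = 45.091 × 1.1453 = 51.643 mm/month

51.6 mm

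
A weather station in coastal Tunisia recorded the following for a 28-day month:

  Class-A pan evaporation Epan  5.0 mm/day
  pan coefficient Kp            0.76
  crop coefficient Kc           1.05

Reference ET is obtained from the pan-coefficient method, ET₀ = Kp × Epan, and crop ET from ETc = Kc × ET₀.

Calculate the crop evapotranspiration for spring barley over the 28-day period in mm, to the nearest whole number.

ET₀ = 0.76 × 5.0 = 3.8000 mm/d
ETc = Kc × ET₀ = 1.05 × 3.8000 = 3.9900 mm/d
Over 28 days: 3.9900 × 28 = 111.720 mm

112 mm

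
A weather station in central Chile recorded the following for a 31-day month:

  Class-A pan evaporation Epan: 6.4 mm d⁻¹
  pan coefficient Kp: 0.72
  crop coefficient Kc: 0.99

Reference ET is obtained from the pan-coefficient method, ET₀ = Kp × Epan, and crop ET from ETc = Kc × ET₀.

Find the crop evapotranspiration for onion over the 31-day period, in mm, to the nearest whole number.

141 mm

ET₀ = 0.72 × 6.4 = 4.6080 mm/d
ETc = Kc × ET₀ = 0.99 × 4.6080 = 4.5619 mm/d
Over 31 days: 4.5619 × 31 = 141.419 mm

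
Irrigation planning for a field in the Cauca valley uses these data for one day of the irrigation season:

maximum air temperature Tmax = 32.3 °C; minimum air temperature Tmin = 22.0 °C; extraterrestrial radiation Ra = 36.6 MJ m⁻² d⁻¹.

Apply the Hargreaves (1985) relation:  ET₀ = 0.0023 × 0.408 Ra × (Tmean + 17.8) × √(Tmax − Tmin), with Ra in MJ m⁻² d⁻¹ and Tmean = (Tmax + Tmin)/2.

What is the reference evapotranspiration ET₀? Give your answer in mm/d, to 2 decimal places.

4.95 mm/d

Tmean = (32.3 + 22.0)/2 = 27.15 °C
0.408 Ra = 0.408 × 36.6 = 14.9328 mm/d equivalent
ET₀ = 0.0023 × 14.9328 × (27.15 + 17.8) × √10.3 = 0.0023 × 14.9328 × 44.95 × 3.2094 = 4.9548 mm/d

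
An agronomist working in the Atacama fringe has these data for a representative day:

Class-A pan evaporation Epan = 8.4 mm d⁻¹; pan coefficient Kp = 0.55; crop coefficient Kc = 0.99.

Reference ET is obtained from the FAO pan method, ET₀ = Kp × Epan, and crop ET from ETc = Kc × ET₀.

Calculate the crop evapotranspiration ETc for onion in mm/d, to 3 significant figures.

ET₀ = 0.55 × 8.4 = 4.6200 mm/d
ETc = Kc × ET₀ = 0.99 × 4.6200 = 4.5738 mm/d

4.57 mm/d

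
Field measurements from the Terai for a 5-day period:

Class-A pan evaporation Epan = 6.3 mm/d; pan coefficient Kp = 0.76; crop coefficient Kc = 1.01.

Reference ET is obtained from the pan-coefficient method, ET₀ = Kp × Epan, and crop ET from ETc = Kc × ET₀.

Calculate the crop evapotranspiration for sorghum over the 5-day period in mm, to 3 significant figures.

24.2 mm

ET₀ = 0.76 × 6.3 = 4.7880 mm/d
ETc = Kc × ET₀ = 1.01 × 4.7880 = 4.8359 mm/d
Over 5 days: 4.8359 × 5 = 24.180 mm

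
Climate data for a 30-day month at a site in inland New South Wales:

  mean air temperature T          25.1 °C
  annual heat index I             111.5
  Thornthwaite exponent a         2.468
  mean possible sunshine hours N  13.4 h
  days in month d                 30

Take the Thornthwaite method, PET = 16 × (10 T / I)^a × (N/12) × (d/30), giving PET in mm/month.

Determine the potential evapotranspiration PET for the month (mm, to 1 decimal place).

10T/I = 10 × 25.1 / 111.5 = 2.2511
(10T/I)^a = 2.2511^2.468 = 7.4082
Uncorrected PET = 16 × 7.4082 = 118.531 mm
Correction = (N/12)(d/30) = (13.4/12)(30/30) = 1.1167
PET = 118.531 × 1.1167 = 132.364 mm/month

132.4 mm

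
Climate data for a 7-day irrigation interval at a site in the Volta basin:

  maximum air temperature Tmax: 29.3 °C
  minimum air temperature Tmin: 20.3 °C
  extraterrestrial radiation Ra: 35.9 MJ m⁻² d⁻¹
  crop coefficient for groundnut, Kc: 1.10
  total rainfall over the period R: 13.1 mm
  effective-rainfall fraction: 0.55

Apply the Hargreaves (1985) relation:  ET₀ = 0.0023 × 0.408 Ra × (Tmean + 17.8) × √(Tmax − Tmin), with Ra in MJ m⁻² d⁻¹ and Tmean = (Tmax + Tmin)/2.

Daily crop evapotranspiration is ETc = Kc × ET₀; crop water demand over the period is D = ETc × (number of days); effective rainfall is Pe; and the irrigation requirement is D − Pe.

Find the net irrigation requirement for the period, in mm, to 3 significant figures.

25.9 mm

Tmean = (29.3 + 20.3)/2 = 24.80 °C
0.408 Ra = 0.408 × 35.9 = 14.6472 mm/d equivalent
ET₀ = 0.0023 × 14.6472 × (24.80 + 17.8) × √9.0 = 0.0023 × 14.6472 × 42.60 × 3.0000 = 4.3054 mm/d
ETc = Kc × ET₀ = 1.10 × 4.3054 = 4.7359 mm/d
Crop demand D = ETc × 7 d = 4.7359 × 7 = 33.151 mm
Pe = 0.55 × 13.1 = 7.205 mm
D − Pe = 33.151 − 7.205 = 25.946 mm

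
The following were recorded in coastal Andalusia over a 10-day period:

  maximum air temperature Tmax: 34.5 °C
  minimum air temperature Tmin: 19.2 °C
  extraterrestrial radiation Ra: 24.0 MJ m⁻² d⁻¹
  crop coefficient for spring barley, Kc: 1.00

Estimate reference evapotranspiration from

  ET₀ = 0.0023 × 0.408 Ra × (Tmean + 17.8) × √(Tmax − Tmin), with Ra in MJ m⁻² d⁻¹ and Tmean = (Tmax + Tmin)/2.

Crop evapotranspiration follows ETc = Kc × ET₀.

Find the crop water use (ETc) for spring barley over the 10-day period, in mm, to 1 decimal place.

Tmean = (34.5 + 19.2)/2 = 26.85 °C
0.408 Ra = 0.408 × 24.0 = 9.7920 mm/d equivalent
ET₀ = 0.0023 × 9.7920 × (26.85 + 17.8) × √15.3 = 0.0023 × 9.7920 × 44.65 × 3.9115 = 3.9334 mm/d
ETc = Kc × ET₀ = 1.00 × 3.9334 = 3.9334 mm/d
Over 10 days: 3.9334 × 10 = 39.334 mm

39.3 mm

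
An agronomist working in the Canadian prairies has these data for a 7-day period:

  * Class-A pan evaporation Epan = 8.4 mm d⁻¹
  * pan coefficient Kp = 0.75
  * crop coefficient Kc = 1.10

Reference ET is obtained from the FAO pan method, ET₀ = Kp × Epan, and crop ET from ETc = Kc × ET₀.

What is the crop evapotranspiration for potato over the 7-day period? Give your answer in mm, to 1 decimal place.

ET₀ = 0.75 × 8.4 = 6.3000 mm/d
ETc = Kc × ET₀ = 1.10 × 6.3000 = 6.9300 mm/d
Over 7 days: 6.9300 × 7 = 48.510 mm

48.5 mm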